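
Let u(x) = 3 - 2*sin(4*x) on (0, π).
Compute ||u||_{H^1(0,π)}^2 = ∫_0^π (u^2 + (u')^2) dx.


||u||_{H^1(0,π)}^2 = 43*π

u'(x) = -8*cos(4*x).
Expand u² and (u')² and integrate term by term on (0, π), using: for integers n ≥ 1, ∫_0^π sin²(nx) dx = ∫_0^π cos²(nx) dx = π/2; for n ≠ n', ∫_0^π sin(nx)sin(n'x) dx = ∫_0^π cos(nx)cos(n'x) dx = 0; and by product-to-sum, ∫_0^π sin(nx)cos(n'x) dx = ½∫_0^π [sin((n+n')x) + sin((n−n')x)] dx, which is 0 when n+n' is even and 2n/(n²−n'²) when n+n' is odd (it need not vanish on (0, π)). For the constant mode: ∫_0^π 1 dx = π, ∫_0^π cos(nx) dx = 0, ∫_0^π sin(nx) dx = (1−(−1)^n)/n.
  u² squared terms: (3)²·∫1 dx = 9·π = 9*π;  (-2)²·∫sin(4x)² dx = 4·π/2 = 2*π.
  u² cross terms: 2·(3)·(-2)·∫1·sin(4x) dx = -12·(0) = 0.
  So ∫_0^π u² dx = 9*π + 2*π + 0 = 11*π.
  (u')² squared terms: (-8)²·∫cos(4x)² dx = 64·π/2 = 32*π.
  So ∫_0^π (u')² dx = 32*π.
||u||_{H^1}^2 = (11*π) + (32*π) = 43*π.


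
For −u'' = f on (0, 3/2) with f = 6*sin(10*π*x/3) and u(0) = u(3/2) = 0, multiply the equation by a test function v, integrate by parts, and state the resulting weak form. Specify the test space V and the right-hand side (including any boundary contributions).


V = H^1_0(0, 3/2) (so v(0) = v(3/2) = 0); weak form: ∫_0^3/2 u'v' dx = ∫_0^3/2 (6*sin(10*π*x/3)) v dx for all v ∈ V.

Multiply both sides by a test function v and integrate from 0 to 3/2:
  ∫_0^3/2 −u''(x) v(x) dx = ∫_0^3/2 f(x) v(x) dx.
Integrate the LHS by parts once:
  ∫_0^3/2 −u'' v dx = −[u'(x) v(x)]_0^3/2 + ∫_0^3/2 u'(x) v'(x) dx.
Thus ∫_0^3/2 u'(x) v'(x) dx = ∫_0^3/2 f(x) v(x) dx + [u'(x) v(x)]_0^3/2.
Choose V so that boundary terms are either known or forced to vanish.
u is Dirichlet: u(0) = u(3/2) = 0. Let V = H^1_0(0, 3/2); then v(0) = v(3/2) = 0, and [u' v]_0^3/2 = 0.
Weak formulation: find u (satisfying any essential BC) such that ∫_0^3/2 u'(x) v'(x) dx = ∫_0^3/2 f v dx for all v ∈ V.
Substituting f(x) = 6*sin(10*π*x/3), the right-hand side is ∫_0^3/2 (6*sin(10*π*x/3)) v dx.


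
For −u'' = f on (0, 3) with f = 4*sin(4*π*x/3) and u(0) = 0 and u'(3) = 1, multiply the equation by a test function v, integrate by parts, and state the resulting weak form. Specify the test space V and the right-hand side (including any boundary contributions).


V = {v ∈ H^1(0, 3) : v(0) = 0} (test functions vanish at x = 0 where u is specified); weak form: ∫_0^3 u'v' dx = ∫_0^3 (4*sin(4*π*x/3)) v dx + v(3) for all v ∈ V.

Multiply both sides by a test function v and integrate from 0 to 3:
  ∫_0^3 −u''(x) v(x) dx = ∫_0^3 f(x) v(x) dx.
Integrate the LHS by parts once:
  ∫_0^3 −u'' v dx = −[u'(x) v(x)]_0^3 + ∫_0^3 u'(x) v'(x) dx.
Thus ∫_0^3 u'(x) v'(x) dx = ∫_0^3 f(x) v(x) dx + [u'(x) v(x)]_0^3.
Choose V so that boundary terms are either known or forced to vanish.
Mixed BC: u(0) = 0 (Dirichlet) and u'(3) = 1 (Neumann). Define V = {v ∈ H^1(0, 3) : v(0) = 0}. Then [u' v]_0^3 = u'(3)·v(3) − u'(0)·0 = v(3).
Weak formulation: find u (satisfying any essential BC) such that ∫_0^3 u'(x) v'(x) dx = ∫_0^3 f v dx + v(3) for all v ∈ V (Dirichlet at 0 absorbed into V; Neumann datum at x = 3 contributes the boundary term).
Substituting f(x) = 4*sin(4*π*x/3), the right-hand side is ∫_0^3 (4*sin(4*π*x/3)) v dx + v(3).


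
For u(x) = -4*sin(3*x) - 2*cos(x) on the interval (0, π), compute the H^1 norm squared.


||u||_{H^1(0,π)}^2 = 84*π

u'(x) = 2*sin(x) - 12*cos(3*x).
Expand u² and (u')² and integrate term by term on (0, π), using: for integers n ≥ 1, ∫_0^π sin²(nx) dx = ∫_0^π cos²(nx) dx = π/2; for n ≠ n', ∫_0^π sin(nx)sin(n'x) dx = ∫_0^π cos(nx)cos(n'x) dx = 0; and by product-to-sum, ∫_0^π sin(nx)cos(n'x) dx = ½∫_0^π [sin((n+n')x) + sin((n−n')x)] dx, which is 0 when n+n' is even and 2n/(n²−n'²) when n+n' is odd (it need not vanish on (0, π)).
  u² squared terms: (-4)²·∫sin(3x)² dx = 16·π/2 = 8*π;  (-2)²·∫cos(x)² dx = 4·π/2 = 2*π.
  u² cross terms: 2·(-4)·(-2)·∫sin(3x)·cos(x) dx = 16·(0) = 0.
  So ∫_0^π u² dx = 8*π + 2*π + 0 = 10*π.
  (u')² squared terms: (-12)²·∫cos(3x)² dx = 144·π/2 = 72*π;  (2)²·∫sin(x)² dx = 4·π/2 = 2*π.
  (u')² cross terms: 2·(-12)·(2)·∫cos(3x)·sin(x) dx = -48·(0) = 0.
  So ∫_0^π (u')² dx = 72*π + 2*π + 0 = 74*π.
||u||_{H^1}^2 = (10*π) + (74*π) = 84*π.


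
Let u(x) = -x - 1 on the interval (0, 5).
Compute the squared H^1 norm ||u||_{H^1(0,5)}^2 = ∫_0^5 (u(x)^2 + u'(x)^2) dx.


||u||_{H^1}^2 = 230/3

The H^1 norm (squared) on an interval (0, L) is
  ||u||_{H^1}^2 = ∫_0^L u(x)^2 dx + ∫_0^L u'(x)^2 dx.
Compute u'(x) = -1.
Then u(x)^2 = x**2 + 2*x + 1 and u'(x)^2 = 1.
Integrate each monomial from 0 to 5 using ∫_0^5 c·x^n dx = c·5^(n+1)/(n+1):
  ∫_0^5 u(x)^2 dx = ∫_0^5 (x^2 + 2*x + 1) dx. Term by term:
    ∫_0^5 x^2 dx = 125/3;  ∫_0^5 2*x dx = 25;  ∫_0^5 1 dx = 5.
  Sum: 125/3 + 25 + 5 = 215/3.
  ∫_0^5 u'(x)^2 dx = ∫_0^5 (1) dx. Term by term:
    ∫_0^5 1 dx = 5.
Adding: ||u||_{H^1}^2 = 215/3 + 5 = 230/3.


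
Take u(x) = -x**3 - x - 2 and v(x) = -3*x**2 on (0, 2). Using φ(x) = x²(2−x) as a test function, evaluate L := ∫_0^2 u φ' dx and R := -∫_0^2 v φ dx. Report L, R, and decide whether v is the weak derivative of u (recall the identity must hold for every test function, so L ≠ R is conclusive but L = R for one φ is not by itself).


LHS = 116/15, RHS = 32/5. No, v is not the weak derivative of u.

u(x) = -x**3 - x - 2, classical derivative u'(x) = -3*x**2 - 1.
φ(x) = x²(2−x), so φ'(x) = x*(4 - 3*x).
Note φ(0) = φ(2) = 0, so the boundary term u·φ vanishes.
LHS = ∫_0^2 u(x) φ'(x) dx = ∫_0^2 (3*x^5 - 4*x^4 + 3*x^3 + 2*x^2 - 8*x) dx. Term by term:
  ∫_0^2 3*x^5 dx = 32;  ∫_0^2 -4*x^4 dx = -128/5;  ∫_0^2 3*x^3 dx = 12;
  ∫_0^2 2*x^2 dx = 16/3;  ∫_0^2 -8*x dx = -16.
Sum: 32 − 128/5 + 12 + 16/3 − 16 = 116/15.
So LHS = 116/15.
∫_0^2 v(x) φ(x) dx = ∫_0^2 (3*x^5 - 6*x^4) dx. Term by term:
  ∫_0^2 3*x^5 dx = 32;  ∫_0^2 -6*x^4 dx = -192/5.
Sum: 32 − 192/5 = -32/5.
So RHS = -∫_0^2 v(x) φ(x) dx = 32/5.
LHS − RHS = 4/3 ≠ 0, so the identity fails.
(For a valid weak derivative the identity must hold for EVERY test function, in particular this one. The failure shows v is NOT the weak derivative of u.)
Correct weak derivative would be u'(x) = -3*x**2 - 1.


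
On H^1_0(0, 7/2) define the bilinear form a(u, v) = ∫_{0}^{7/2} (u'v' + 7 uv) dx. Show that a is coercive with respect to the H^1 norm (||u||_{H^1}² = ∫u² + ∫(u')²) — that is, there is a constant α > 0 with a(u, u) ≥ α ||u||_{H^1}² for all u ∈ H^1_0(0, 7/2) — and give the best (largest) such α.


α = 1

Coercivity of a(·,·) on H^1_0(0, 7/2) means a(u, u) ≥ α ||u||_{H^1}² for every u ∈ H^1_0.
The interval has length L = 7/2, and Poincaré/coercivity depend only on L. Here a(u, u) = ∫(u')² + (7)·∫u².
Here c = 7 ≥ 1, so a(u,u) = ∫(u')² + c∫u² ≥ ∫(u')² + ∫u² = ||u||_{H^1}², i.e. α = 1 works. No larger α is possible: a(u,u) ≥ α||u||_{H^1}² means (1−α)∫(u')² ≥ (α−c)∫u², and for the modes u_n = sin(nπ(x−x₀)/L) (x₀ the left endpoint) one has ∫u_n²/∫(u_n')² = (L/(nπ))² → 0, so a(u_n,u_n)/||u_n||_{H^1}² → 1. Hence the optimal constant is α = 1.
Therefore α = 1.


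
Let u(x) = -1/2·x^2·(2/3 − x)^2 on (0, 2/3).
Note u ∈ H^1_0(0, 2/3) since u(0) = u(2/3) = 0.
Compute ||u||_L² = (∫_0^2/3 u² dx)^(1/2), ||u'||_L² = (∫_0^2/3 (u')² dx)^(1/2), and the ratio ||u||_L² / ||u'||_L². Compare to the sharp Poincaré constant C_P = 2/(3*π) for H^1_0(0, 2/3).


||u||_L² / ||u'||_L² = sqrt(3)/9 < C_P = 2/(3*π).

u(x) = -1/2·x^2·(2/3 − x)^2, so u'(x) = 2*x*(-9*x^2 + 9*x - 2)/9.
u(x) = -1/2·x^2·(2/3 − x)^2 vanishes at x = 0 and x = 2/3, so u ∈ H^1_0(0, 2/3). Differentiate via the product rule and integrate the resulting polynomials term by term.
  ∫_0^2/3 u² dx = ∫_0^2/3 (x^8/4 - 2*x^7/3 + 2*x^6/3 - 8*x^5/27 + 4*x^4/81) dx. Term by term:
    ∫_0^2/3 x^8/4 dx = 128/177147;  ∫_0^2/3 -2*x^7/3 dx = -64/19683;  ∫_0^2/3 2*x^6/3 dx = 256/45927;
    ∫_0^2/3 -8*x^5/27 dx = -256/59049;  ∫_0^2/3 4*x^4/81 dx = 128/98415.
  Sum: 128/177147 − 64/19683 + 256/45927 − 256/59049 + 128/98415 = 64/6200145.
  ∫_0^2/3 (u')² dx = ∫_0^2/3 (4*x^6 - 8*x^5 + 52*x^4/9 - 16*x^3/9 + 16*x^2/81) dx. Term by term:
    ∫_0^2/3 4*x^6 dx = 512/15309;  ∫_0^2/3 -8*x^5 dx = -256/2187;  ∫_0^2/3 52*x^4/9 dx = 1664/10935;
    ∫_0^2/3 -16*x^3/9 dx = -64/729;  ∫_0^2/3 16*x^2/81 dx = 128/6561.
  Sum: 512/15309 − 256/2187 + 1664/10935 − 64/729 + 128/6561 = 64/229635.
∫_0^2/3 u² dx = 64/6200145, so ||u||_L² = 8*sqrt(105)/25515.
∫_0^2/3 (u')² dx = 64/229635, so ||u'||_L² = 8*sqrt(35)/2835.
Ratio ||u||_L² / ||u'||_L² = sqrt(3)/9.
Sharp Poincaré constant on H^1_0(0, 2/3) is C_P = L/π = 2/(3*π), achieved by sin(3*π/2·x).
A polynomial bump cannot attain the sharp Poincaré constant (only the first sine eigenfunction does), so the ratio is strictly less than C_P, consistent with ||u||_L² ≤ C_P ||u'||_L².


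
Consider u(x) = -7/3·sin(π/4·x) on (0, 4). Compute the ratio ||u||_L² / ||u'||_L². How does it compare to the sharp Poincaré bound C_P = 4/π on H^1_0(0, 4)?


||u||_L² / ||u'||_L² = 4/π = C_P.

u(x) = -7/3·sin(π/4·x), so u'(x) = -7*π*cos(π*x/4)/12.
Writing u(x) = A·sin(kπx/L) with A = -7/3 and k = 1, use ∫_0^L sin²(kπx/L) dx = L/2 and ∫_0^L cos²(kπx/L) dx = L/2.
u² = 49/9·sin²(π/4·x) and (u')² = 49*π^2/144·cos²(π/4·x), and each of sin², cos² integrates to L/2 = 2 over (0, 4).
∫_0^4 u² dx = 98/9, so ||u||_L² = 7*sqrt(2)/3.
∫_0^4 (u')² dx = 49*π^2/72, so ||u'||_L² = 7*sqrt(2)*π/12.
Ratio ||u||_L² / ||u'||_L² = 4/π.
Sharp Poincaré constant on H^1_0(0, 4) is C_P = L/π = 4/π, achieved by sin(π/4·x).
This is the k = 1 eigenfunction (up to amplitude), so the ratio equals the sharp Poincaré constant exactly.


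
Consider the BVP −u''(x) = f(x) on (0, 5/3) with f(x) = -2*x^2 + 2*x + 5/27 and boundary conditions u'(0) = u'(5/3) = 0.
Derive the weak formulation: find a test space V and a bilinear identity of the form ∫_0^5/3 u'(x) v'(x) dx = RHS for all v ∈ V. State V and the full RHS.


V = H^1(0, 5/3) (no boundary constraint on v; u is determined up to an additive constant); weak form: ∫_0^5/3 u'v' dx = ∫_0^5/3 (-2*x^2 + 2*x + 5/27) v dx for all v ∈ V.

Multiply both sides by a test function v and integrate from 0 to 5/3:
  ∫_0^5/3 −u''(x) v(x) dx = ∫_0^5/3 f(x) v(x) dx.
Integrate the LHS by parts once:
  ∫_0^5/3 −u'' v dx = −[u'(x) v(x)]_0^5/3 + ∫_0^5/3 u'(x) v'(x) dx.
Thus ∫_0^5/3 u'(x) v'(x) dx = ∫_0^5/3 f(x) v(x) dx + [u'(x) v(x)]_0^5/3.
Choose V so that boundary terms are either known or forced to vanish.
u has homogeneous Neumann: u'(0) = u'(5/3) = 0. So [u' v]_0^5/3 = 0·v(5/3) − 0·v(0) = 0 for any v; take V = H^1(0, 5/3).
Weak formulation: find u (satisfying any essential BC) such that ∫_0^5/3 u'(x) v'(x) dx = ∫_0^5/3 f v dx for all v ∈ V (homogeneous Neumann, so boundary terms vanish).
Substituting f(x) = -2*x^2 + 2*x + 5/27, the right-hand side is ∫_0^5/3 (-2*x^2 + 2*x + 5/27) v dx.
Compatibility check (pure Neumann): taking v ≡ 1 ∈ V gives 0 = ∫_0^5/3 f dx + (0) − (0), i.e. ∫_0^5/3 f dx must equal u'(0) − u'(5/3) = 0. Indeed ∫_0^5/3 (-2*x^2 + 2*x + 5/27) dx = 0, so the data are compatible. The solution is then unique only up to an additive constant (fix it e.g. by requiring ∫_0^5/3 u dx = 0).


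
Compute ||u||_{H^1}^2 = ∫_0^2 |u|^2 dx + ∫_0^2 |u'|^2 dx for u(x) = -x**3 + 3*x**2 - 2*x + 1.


||u||_{H^1}^2 = 394/105

The H^1 norm (squared) on an interval (0, L) is
  ||u||_{H^1}^2 = ∫_0^L u(x)^2 dx + ∫_0^L u'(x)^2 dx.
Compute u'(x) = -3*x**2 + 6*x - 2.
Then u(x)^2 = x**6 - 6*x**5 + 13*x**4 - 14*x**3 + 10*x**2 - 4*x + 1 and u'(x)^2 = 9*x**4 - 36*x**3 + 48*x**2 - 24*x + 4.
Integrate each monomial from 0 to 2 using ∫_0^2 c·x^n dx = c·2^(n+1)/(n+1):
  ∫_0^2 u(x)^2 dx = ∫_0^2 (x^6 - 6*x^5 + 13*x^4 - 14*x^3 + 10*x^2 - 4*x + 1) dx. Term by term:
    ∫_0^2 x^6 dx = 128/7;  ∫_0^2 -6*x^5 dx = -64;  ∫_0^2 13*x^4 dx = 416/5;
    ∫_0^2 -14*x^3 dx = -56;  ∫_0^2 10*x^2 dx = 80/3;  ∫_0^2 -4*x dx = -8;
    ∫_0^2 1 dx = 2.
  Sum: 128/7 − 64 + 416/5 − 56 + 80/3 − 8 + 2 = 226/105.
  ∫_0^2 u'(x)^2 dx = ∫_0^2 (9*x^4 - 36*x^3 + 48*x^2 - 24*x + 4) dx. Term by term:
    ∫_0^2 9*x^4 dx = 288/5;  ∫_0^2 -36*x^3 dx = -144;  ∫_0^2 48*x^2 dx = 128;
    ∫_0^2 -24*x dx = -48;  ∫_0^2 4 dx = 8.
  Sum: 288/5 − 144 + 128 − 48 + 8 = 8/5.
Adding: ||u||_{H^1}^2 = 226/105 + 8/5 = 394/105.


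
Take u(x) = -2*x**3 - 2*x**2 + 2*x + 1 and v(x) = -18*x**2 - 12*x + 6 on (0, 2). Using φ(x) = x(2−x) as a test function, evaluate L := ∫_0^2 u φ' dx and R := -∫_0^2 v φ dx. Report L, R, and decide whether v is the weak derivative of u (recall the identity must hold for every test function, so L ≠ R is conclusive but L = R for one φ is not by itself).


LHS = 184/15, RHS = 184/5. No, v is not the weak derivative of u.

u(x) = -2*x**3 - 2*x**2 + 2*x + 1, classical derivative u'(x) = -6*x**2 - 4*x + 2.
φ(x) = x(2−x), so φ'(x) = 2 - 2*x.
Note φ(0) = φ(2) = 0, so the boundary term u·φ vanishes.
LHS = ∫_0^2 u(x) φ'(x) dx = ∫_0^2 (4*x^4 - 8*x^2 + 2*x + 2) dx. Term by term:
  ∫_0^2 4*x^4 dx = 128/5;  ∫_0^2 -8*x^2 dx = -64/3;  ∫_0^2 2*x dx = 4;
  ∫_0^2 2 dx = 4.
Sum: 128/5 − 64/3 + 4 + 4 = 184/15.
So LHS = 184/15.
∫_0^2 v(x) φ(x) dx = ∫_0^2 (18*x^4 - 24*x^3 - 30*x^2 + 12*x) dx. Term by term:
  ∫_0^2 18*x^4 dx = 576/5;  ∫_0^2 -24*x^3 dx = -96;  ∫_0^2 -30*x^2 dx = -80;
  ∫_0^2 12*x dx = 24.
Sum: 576/5 − 96 − 80 + 24 = -184/5.
So RHS = -∫_0^2 v(x) φ(x) dx = 184/5.
LHS − RHS = -368/15 ≠ 0, so the identity fails.
(For a valid weak derivative the identity must hold for EVERY test function, in particular this one. The failure shows v is NOT the weak derivative of u.)
Correct weak derivative would be u'(x) = -6*x**2 - 4*x + 2.


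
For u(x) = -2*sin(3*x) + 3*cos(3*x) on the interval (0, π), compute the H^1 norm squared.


||u||_{H^1(0,π)}^2 = 65*π

u'(x) = -9*sin(3*x) - 6*cos(3*x).
Expand u² and (u')² and integrate term by term on (0, π), using: for integers n ≥ 1, ∫_0^π sin²(nx) dx = ∫_0^π cos²(nx) dx = π/2; for n ≠ n', ∫_0^π sin(nx)sin(n'x) dx = ∫_0^π cos(nx)cos(n'x) dx = 0; and by product-to-sum, ∫_0^π sin(nx)cos(n'x) dx = ½∫_0^π [sin((n+n')x) + sin((n−n')x)] dx, which is 0 when n+n' is even and 2n/(n²−n'²) when n+n' is odd (it need not vanish on (0, π)).
  u² squared terms: (-2)²·∫sin(3x)² dx = 4·π/2 = 2*π;  (3)²·∫cos(3x)² dx = 9·π/2 = 9*π/2.
  u² cross terms: 2·(-2)·(3)·∫sin(3x)·cos(3x) dx = -12·(0) = 0.
  So ∫_0^π u² dx = 2*π + 9*π/2 + 0 = 13*π/2.
  (u')² squared terms: (-9)²·∫sin(3x)² dx = 81·π/2 = 81*π/2;  (-6)²·∫cos(3x)² dx = 36·π/2 = 18*π.
  (u')² cross terms: 2·(-9)·(-6)·∫sin(3x)·cos(3x) dx = 108·(0) = 0.
  So ∫_0^π (u')² dx = 81*π/2 + 18*π + 0 = 117*π/2.
||u||_{H^1}^2 = (13*π/2) + (117*π/2) = 65*π.


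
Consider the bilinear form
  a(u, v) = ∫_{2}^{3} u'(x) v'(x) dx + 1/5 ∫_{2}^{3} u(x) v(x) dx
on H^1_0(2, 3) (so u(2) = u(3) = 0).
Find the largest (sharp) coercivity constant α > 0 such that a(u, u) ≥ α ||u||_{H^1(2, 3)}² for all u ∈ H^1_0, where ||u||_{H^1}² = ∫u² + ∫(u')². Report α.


α = (1/5 + π^2)/(1 + π^2)

Coercivity of a(·,·) on H^1_0(2, 3) means a(u, u) ≥ α ||u||_{H^1}² for every u ∈ H^1_0.
The interval has length L = 1, and Poincaré/coercivity depend only on L. Here a(u, u) = ∫(u')² + (1/5)·∫u².
Here 0 < c = 1/5 < 1. The condition a(u,u) ≥ α||u||_{H^1}² reads (1−α)∫(u')² ≥ (α−c)∫u². Any admissible α is ≤ 1 (rapidly oscillating u have ∫u²/∫(u')² → 0), and α = 1 would force 0 ≥ (1−c)∫u², impossible since c < 1; so 1−α > 0. By the sharp Poincaré inequality on H^1_0 of an interval of length L, ∫(u')² ≥ (π/L)²∫u² with equality for the first sine mode sin(π(x−x₀)/L) (x₀ the left endpoint), so the inequality holds for all u iff (1−α)(π/L)² ≥ α − c, i.e. α ≤ ((π/L)² + c)/((π/L)² + 1) = (1 + c(L/π)²)/(1 + (L/π)²). With (π/L)² = π^2 and c = 1/5, the largest admissible constant is α = ((π/L)² + c)/((π/L)² + 1).
Simplifying, α = (1/5 + π^2)/(1 + π^2).


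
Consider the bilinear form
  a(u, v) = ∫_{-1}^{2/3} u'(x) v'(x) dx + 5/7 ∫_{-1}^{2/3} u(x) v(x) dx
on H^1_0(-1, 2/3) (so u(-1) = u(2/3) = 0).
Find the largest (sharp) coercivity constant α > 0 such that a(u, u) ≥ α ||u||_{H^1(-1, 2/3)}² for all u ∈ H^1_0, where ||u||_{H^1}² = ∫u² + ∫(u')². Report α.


α = (125 + 63*π^2)/(7*(25 + 9*π^2))

Coercivity of a(·,·) on H^1_0(-1, 2/3) means a(u, u) ≥ α ||u||_{H^1}² for every u ∈ H^1_0.
The interval has length L = 5/3, and Poincaré/coercivity depend only on L. Here a(u, u) = ∫(u')² + (5/7)·∫u².
Here 0 < c = 5/7 < 1. The condition a(u,u) ≥ α||u||_{H^1}² reads (1−α)∫(u')² ≥ (α−c)∫u². Any admissible α is ≤ 1 (rapidly oscillating u have ∫u²/∫(u')² → 0), and α = 1 would force 0 ≥ (1−c)∫u², impossible since c < 1; so 1−α > 0. By the sharp Poincaré inequality on H^1_0 of an interval of length L, ∫(u')² ≥ (π/L)²∫u² with equality for the first sine mode sin(π(x−x₀)/L) (x₀ the left endpoint), so the inequality holds for all u iff (1−α)(π/L)² ≥ α − c, i.e. α ≤ ((π/L)² + c)/((π/L)² + 1) = (1 + c(L/π)²)/(1 + (L/π)²). With (π/L)² = 9*π^2/25 and c = 5/7, the largest admissible constant is α = ((π/L)² + c)/((π/L)² + 1).
Simplifying, α = (125 + 63*π^2)/(7*(25 + 9*π^2)).


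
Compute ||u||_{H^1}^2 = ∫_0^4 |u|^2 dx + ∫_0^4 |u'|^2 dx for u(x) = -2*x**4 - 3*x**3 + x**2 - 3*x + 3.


||u||_{H^1}^2 = 154602632/315

The H^1 norm (squared) on an interval (0, L) is
  ||u||_{H^1}^2 = ∫_0^L u(x)^2 dx + ∫_0^L u'(x)^2 dx.
Compute u'(x) = -8*x**3 - 9*x**2 + 2*x - 3.
Then u(x)^2 = 4*x**8 + 12*x**7 + 5*x**6 + 6*x**5 + 7*x**4 - 24*x**3 + 15*x**2 - 18*x + 9 and u'(x)^2 = 64*x**6 + 144*x**5 + 49*x**4 + 12*x**3 + 58*x**2 - 12*x + 9.
Integrate each monomial from 0 to 4 using ∫_0^4 c·x^n dx = c·4^(n+1)/(n+1):
  ∫_0^4 u(x)^2 dx = ∫_0^4 (4*x^8 + 12*x^7 + 5*x^6 + 6*x^5 + 7*x^4 - 24*x^3 + 15*x^2 - 18*x + 9) dx. Term by term:
    ∫_0^4 4*x^8 dx = 1048576/9;  ∫_0^4 12*x^7 dx = 98304;  ∫_0^4 5*x^6 dx = 81920/7;
    ∫_0^4 6*x^5 dx = 4096;  ∫_0^4 7*x^4 dx = 7168/5;  ∫_0^4 -24*x^3 dx = -1536;
    ∫_0^4 15*x^2 dx = 320;  ∫_0^4 -18*x dx = -144;  ∫_0^4 9 dx = 36.
  Sum: 1048576/9 + 98304 + 81920/7 + 4096 + 7168/5 − 1536 + 320 − 144 + 36 = 72677084/315.
  ∫_0^4 u'(x)^2 dx = ∫_0^4 (64*x^6 + 144*x^5 + 49*x^4 + 12*x^3 + 58*x^2 - 12*x + 9) dx. Term by term:
    ∫_0^4 64*x^6 dx = 1048576/7;  ∫_0^4 144*x^5 dx = 98304;  ∫_0^4 49*x^4 dx = 50176/5;
    ∫_0^4 12*x^3 dx = 768;  ∫_0^4 58*x^2 dx = 3712/3;  ∫_0^4 -12*x dx = -96;
    ∫_0^4 9 dx = 36.
  Sum: 1048576/7 + 98304 + 50176/5 + 768 + 3712/3 − 96 + 36 = 27308516/105.
Adding: ||u||_{H^1}^2 = 72677084/315 + 27308516/105 = 154602632/315.


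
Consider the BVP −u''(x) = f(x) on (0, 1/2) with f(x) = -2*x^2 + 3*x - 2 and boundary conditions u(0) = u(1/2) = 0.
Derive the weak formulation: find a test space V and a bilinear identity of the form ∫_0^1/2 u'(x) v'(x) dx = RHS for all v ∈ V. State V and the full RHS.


V = H^1_0(0, 1/2) (so v(0) = v(1/2) = 0); weak form: ∫_0^1/2 u'v' dx = ∫_0^1/2 (-2*x^2 + 3*x - 2) v dx for all v ∈ V.

Multiply both sides by a test function v and integrate from 0 to 1/2:
  ∫_0^1/2 −u''(x) v(x) dx = ∫_0^1/2 f(x) v(x) dx.
Integrate the LHS by parts once:
  ∫_0^1/2 −u'' v dx = −[u'(x) v(x)]_0^1/2 + ∫_0^1/2 u'(x) v'(x) dx.
Thus ∫_0^1/2 u'(x) v'(x) dx = ∫_0^1/2 f(x) v(x) dx + [u'(x) v(x)]_0^1/2.
Choose V so that boundary terms are either known or forced to vanish.
u is Dirichlet: u(0) = u(1/2) = 0. Let V = H^1_0(0, 1/2); then v(0) = v(1/2) = 0, and [u' v]_0^1/2 = 0.
Weak formulation: find u (satisfying any essential BC) such that ∫_0^1/2 u'(x) v'(x) dx = ∫_0^1/2 f v dx for all v ∈ V.
Substituting f(x) = -2*x^2 + 3*x - 2, the right-hand side is ∫_0^1/2 (-2*x^2 + 3*x - 2) v dx.


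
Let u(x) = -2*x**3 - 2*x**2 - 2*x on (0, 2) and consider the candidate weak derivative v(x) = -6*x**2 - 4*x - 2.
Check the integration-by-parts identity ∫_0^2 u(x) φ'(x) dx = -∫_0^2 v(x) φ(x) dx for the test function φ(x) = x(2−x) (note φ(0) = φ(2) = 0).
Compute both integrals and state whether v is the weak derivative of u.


LHS = 88/5, RHS = 88/5. Yes, v = u' weakly.

u(x) = -2*x**3 - 2*x**2 - 2*x, classical derivative u'(x) = -6*x**2 - 4*x - 2.
φ(x) = x(2−x), so φ'(x) = 2 - 2*x.
Note φ(0) = φ(2) = 0, so the boundary term u·φ vanishes.
LHS = ∫_0^2 u(x) φ'(x) dx = ∫_0^2 (4*x^4 - 4*x) dx. Term by term:
  ∫_0^2 4*x^4 dx = 128/5;  ∫_0^2 -4*x dx = -8.
Sum: 128/5 − 8 = 88/5.
So LHS = 88/5.
∫_0^2 v(x) φ(x) dx = ∫_0^2 (6*x^4 - 8*x^3 - 6*x^2 - 4*x) dx. Term by term:
  ∫_0^2 6*x^4 dx = 192/5;  ∫_0^2 -8*x^3 dx = -32;  ∫_0^2 -6*x^2 dx = -16;
  ∫_0^2 -4*x dx = -8.
Sum: 192/5 − 32 − 16 − 8 = -88/5.
So RHS = -∫_0^2 v(x) φ(x) dx = 88/5.
LHS = RHS, so the identity holds for this test φ.
Moreover u is smooth here and v(x) = u'(x) = -6*x**2 - 4*x - 2 pointwise, so the identity holds for every test function. Hence v is the weak derivative of u.


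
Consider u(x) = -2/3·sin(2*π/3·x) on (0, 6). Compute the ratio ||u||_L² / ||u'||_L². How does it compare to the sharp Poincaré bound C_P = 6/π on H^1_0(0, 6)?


||u||_L² / ||u'||_L² = 3/(2*π) < C_P = 6/π.

u(x) = -2/3·sin(2*π/3·x), so u'(x) = -4*π*cos(2*π*x/3)/9.
Writing u(x) = A·sin(kπx/L) with A = -2/3 and k = 4, use ∫_0^L sin²(kπx/L) dx = L/2 and ∫_0^L cos²(kπx/L) dx = L/2.
u² = 4/9·sin²(2*π/3·x) and (u')² = 16*π^2/81·cos²(2*π/3·x), and each of sin², cos² integrates to L/2 = 3 over (0, 6).
∫_0^6 u² dx = 4/3, so ||u||_L² = 2*sqrt(3)/3.
∫_0^6 (u')² dx = 16*π^2/27, so ||u'||_L² = 4*sqrt(3)*π/9.
Ratio ||u||_L² / ||u'||_L² = 3/(2*π).
Sharp Poincaré constant on H^1_0(0, 6) is C_P = L/π = 6/π, achieved by sin(π/6·x).
This is the k = 4 harmonic; the ratio L/(kπ) is strictly less than C_P = L/π, consistent with the sharp inequality ||u||_L² ≤ C_P ||u'||_L².


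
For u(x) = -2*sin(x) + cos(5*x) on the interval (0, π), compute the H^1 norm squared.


||u||_{H^1(0,π)}^2 = 17*π

u'(x) = -5*sin(5*x) - 2*cos(x).
Expand u² and (u')² and integrate term by term on (0, π), using: for integers n ≥ 1, ∫_0^π sin²(nx) dx = ∫_0^π cos²(nx) dx = π/2; for n ≠ n', ∫_0^π sin(nx)sin(n'x) dx = ∫_0^π cos(nx)cos(n'x) dx = 0; and by product-to-sum, ∫_0^π sin(nx)cos(n'x) dx = ½∫_0^π [sin((n+n')x) + sin((n−n')x)] dx, which is 0 when n+n' is even and 2n/(n²−n'²) when n+n' is odd (it need not vanish on (0, π)).
  u² squared terms: (-2)²·∫sin(x)² dx = 4·π/2 = 2*π;  (1)²·∫cos(5x)² dx = 1·π/2 = π/2.
  u² cross terms: 2·(-2)·(1)·∫sin(x)·cos(5x) dx = -4·(0) = 0.
  So ∫_0^π u² dx = 2*π + π/2 + 0 = 5*π/2.
  (u')² squared terms: (-5)²·∫sin(5x)² dx = 25·π/2 = 25*π/2;  (-2)²·∫cos(x)² dx = 4·π/2 = 2*π.
  (u')² cross terms: 2·(-5)·(-2)·∫sin(5x)·cos(x) dx = 20·(0) = 0.
  So ∫_0^π (u')² dx = 25*π/2 + 2*π + 0 = 29*π/2.
||u||_{H^1}^2 = (5*π/2) + (29*π/2) = 17*π.


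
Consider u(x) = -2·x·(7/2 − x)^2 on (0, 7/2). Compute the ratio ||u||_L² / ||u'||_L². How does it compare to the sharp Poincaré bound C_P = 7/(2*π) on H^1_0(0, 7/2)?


||u||_L² / ||u'||_L² = sqrt(14)/4 < C_P = 7/(2*π).

u(x) = -2·x·(7/2 − x)^2, so u'(x) = (7 - 6*x)*(x - 7/2).
u(x) = -2·x·(7/2 − x)^2 vanishes at x = 0 and x = 7/2, so u ∈ H^1_0(0, 7/2). Differentiate via the product rule and integrate the resulting polynomials term by term.
  ∫_0^7/2 u² dx = ∫_0^7/2 (4*x^6 - 56*x^5 + 294*x^4 - 686*x^3 + 2401*x^2/4) dx. Term by term:
    ∫_0^7/2 4*x^6 dx = 117649/32;  ∫_0^7/2 -56*x^5 dx = -823543/48;  ∫_0^7/2 294*x^4 dx = 2470629/80;
    ∫_0^7/2 -686*x^3 dx = -823543/32;  ∫_0^7/2 2401*x^2/4 dx = 823543/96.
  Sum: 117649/32 − 823543/48 + 2470629/80 − 823543/32 + 823543/96 = 117649/480.
  ∫_0^7/2 (u')² dx = ∫_0^7/2 (36*x^4 - 336*x^3 + 1078*x^2 - 1372*x + 2401/4) dx. Term by term:
    ∫_0^7/2 36*x^4 dx = 151263/40;  ∫_0^7/2 -336*x^3 dx = -50421/4;  ∫_0^7/2 1078*x^2 dx = 184877/12;
    ∫_0^7/2 -1372*x dx = -16807/2;  ∫_0^7/2 2401/4 dx = 16807/8.
  Sum: 151263/40 − 50421/4 + 184877/12 − 16807/2 + 16807/8 = 16807/60.
∫_0^7/2 u² dx = 117649/480, so ||u||_L² = 343*sqrt(30)/120.
∫_0^7/2 (u')² dx = 16807/60, so ||u'||_L² = 49*sqrt(105)/30.
Ratio ||u||_L² / ||u'||_L² = sqrt(14)/4.
Sharp Poincaré constant on H^1_0(0, 7/2) is C_P = L/π = 7/(2*π), achieved by sin(2*π/7·x).
A polynomial bump cannot attain the sharp Poincaré constant (only the first sine eigenfunction does), so the ratio is strictly less than C_P, consistent with ||u||_L² ≤ C_P ||u'||_L².


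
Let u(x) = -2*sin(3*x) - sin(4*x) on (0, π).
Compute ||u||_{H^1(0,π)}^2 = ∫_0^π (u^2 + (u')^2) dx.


||u||_{H^1(0,π)}^2 = 57*π/2

u'(x) = -6*cos(3*x) - 4*cos(4*x).
Expand u² and (u')² and integrate term by term on (0, π), using: for integers n ≥ 1, ∫_0^π sin²(nx) dx = ∫_0^π cos²(nx) dx = π/2; for n ≠ n', ∫_0^π sin(nx)sin(n'x) dx = ∫_0^π cos(nx)cos(n'x) dx = 0; and by product-to-sum, ∫_0^π sin(nx)cos(n'x) dx = ½∫_0^π [sin((n+n')x) + sin((n−n')x)] dx, which is 0 when n+n' is even and 2n/(n²−n'²) when n+n' is odd (it need not vanish on (0, π)).
  u² squared terms: (-1)²·∫sin(4x)² dx = 1·π/2 = π/2;  (-2)²·∫sin(3x)² dx = 4·π/2 = 2*π.
  u² cross terms: 2·(-1)·(-2)·∫sin(4x)·sin(3x) dx = 4·(0) = 0.
  So ∫_0^π u² dx = π/2 + 2*π + 0 = 5*π/2.
  (u')² squared terms: (-6)²·∫cos(3x)² dx = 36·π/2 = 18*π;  (-4)²·∫cos(4x)² dx = 16·π/2 = 8*π.
  (u')² cross terms: 2·(-6)·(-4)·∫cos(3x)·cos(4x) dx = 48·(0) = 0.
  So ∫_0^π (u')² dx = 18*π + 8*π + 0 = 26*π.
||u||_{H^1}^2 = (5*π/2) + (26*π) = 57*π/2.


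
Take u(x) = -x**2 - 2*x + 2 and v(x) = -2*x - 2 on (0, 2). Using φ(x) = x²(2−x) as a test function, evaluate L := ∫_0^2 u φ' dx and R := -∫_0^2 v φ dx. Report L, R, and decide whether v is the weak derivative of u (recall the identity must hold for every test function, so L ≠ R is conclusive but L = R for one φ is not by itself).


LHS = 88/15, RHS = 88/15. Yes, v = u' weakly.

u(x) = -x**2 - 2*x + 2, classical derivative u'(x) = -2*x - 2.
φ(x) = x²(2−x), so φ'(x) = x*(4 - 3*x).
Note φ(0) = φ(2) = 0, so the boundary term u·φ vanishes.
LHS = ∫_0^2 u(x) φ'(x) dx = ∫_0^2 (3*x^4 + 2*x^3 - 14*x^2 + 8*x) dx. Term by term:
  ∫_0^2 3*x^4 dx = 96/5;  ∫_0^2 2*x^3 dx = 8;  ∫_0^2 -14*x^2 dx = -112/3;
  ∫_0^2 8*x dx = 16.
Sum: 96/5 + 8 − 112/3 + 16 = 88/15.
So LHS = 88/15.
∫_0^2 v(x) φ(x) dx = ∫_0^2 (2*x^4 - 2*x^3 - 4*x^2) dx. Term by term:
  ∫_0^2 2*x^4 dx = 64/5;  ∫_0^2 -2*x^3 dx = -8;  ∫_0^2 -4*x^2 dx = -32/3.
Sum: 64/5 − 8 − 32/3 = -88/15.
So RHS = -∫_0^2 v(x) φ(x) dx = 88/15.
LHS = RHS, so the identity holds for this test φ.
Moreover u is smooth here and v(x) = u'(x) = -2*x - 2 pointwise, so the identity holds for every test function. Hence v is the weak derivative of u.


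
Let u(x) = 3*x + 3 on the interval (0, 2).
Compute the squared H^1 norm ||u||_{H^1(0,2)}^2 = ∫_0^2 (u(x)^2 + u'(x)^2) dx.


||u||_{H^1}^2 = 96

The H^1 norm (squared) on an interval (0, L) is
  ||u||_{H^1}^2 = ∫_0^L u(x)^2 dx + ∫_0^L u'(x)^2 dx.
Compute u'(x) = 3.
Then u(x)^2 = 9*x**2 + 18*x + 9 and u'(x)^2 = 9.
Integrate each monomial from 0 to 2 using ∫_0^2 c·x^n dx = c·2^(n+1)/(n+1):
  ∫_0^2 u(x)^2 dx = ∫_0^2 (9*x^2 + 18*x + 9) dx. Term by term:
    ∫_0^2 9*x^2 dx = 24;  ∫_0^2 18*x dx = 36;  ∫_0^2 9 dx = 18.
  Sum: 24 + 36 + 18 = 78.
  ∫_0^2 u'(x)^2 dx = ∫_0^2 (9) dx. Term by term:
    ∫_0^2 9 dx = 18.
Adding: ||u||_{H^1}^2 = 78 + 18 = 96.


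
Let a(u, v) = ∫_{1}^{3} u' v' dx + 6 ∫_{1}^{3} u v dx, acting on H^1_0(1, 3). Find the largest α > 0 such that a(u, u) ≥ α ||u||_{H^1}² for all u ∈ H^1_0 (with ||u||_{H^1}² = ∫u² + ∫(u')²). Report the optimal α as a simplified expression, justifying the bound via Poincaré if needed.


α = 1

Coercivity of a(·,·) on H^1_0(1, 3) means a(u, u) ≥ α ||u||_{H^1}² for every u ∈ H^1_0.
The interval has length L = 2, and Poincaré/coercivity depend only on L. Here a(u, u) = ∫(u')² + (6)·∫u².
Here c = 6 ≥ 1, so a(u,u) = ∫(u')² + c∫u² ≥ ∫(u')² + ∫u² = ||u||_{H^1}², i.e. α = 1 works. No larger α is possible: a(u,u) ≥ α||u||_{H^1}² means (1−α)∫(u')² ≥ (α−c)∫u², and for the modes u_n = sin(nπ(x−x₀)/L) (x₀ the left endpoint) one has ∫u_n²/∫(u_n')² = (L/(nπ))² → 0, so a(u_n,u_n)/||u_n||_{H^1}² → 1. Hence the optimal constant is α = 1.
Therefore α = 1.


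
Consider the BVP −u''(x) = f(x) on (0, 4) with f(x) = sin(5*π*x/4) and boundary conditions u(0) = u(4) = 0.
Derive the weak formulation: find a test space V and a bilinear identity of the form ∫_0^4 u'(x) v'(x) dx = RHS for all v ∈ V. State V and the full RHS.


V = H^1_0(0, 4) (so v(0) = v(4) = 0); weak form: ∫_0^4 u'v' dx = ∫_0^4 (sin(5*π*x/4)) v dx for all v ∈ V.

Multiply both sides by a test function v and integrate from 0 to 4:
  ∫_0^4 −u''(x) v(x) dx = ∫_0^4 f(x) v(x) dx.
Integrate the LHS by parts once:
  ∫_0^4 −u'' v dx = −[u'(x) v(x)]_0^4 + ∫_0^4 u'(x) v'(x) dx.
Thus ∫_0^4 u'(x) v'(x) dx = ∫_0^4 f(x) v(x) dx + [u'(x) v(x)]_0^4.
Choose V so that boundary terms are either known or forced to vanish.
u is Dirichlet: u(0) = u(4) = 0. Let V = H^1_0(0, 4); then v(0) = v(4) = 0, and [u' v]_0^4 = 0.
Weak formulation: find u (satisfying any essential BC) such that ∫_0^4 u'(x) v'(x) dx = ∫_0^4 f v dx for all v ∈ V.
Substituting f(x) = sin(5*π*x/4), the right-hand side is ∫_0^4 (sin(5*π*x/4)) v dx.


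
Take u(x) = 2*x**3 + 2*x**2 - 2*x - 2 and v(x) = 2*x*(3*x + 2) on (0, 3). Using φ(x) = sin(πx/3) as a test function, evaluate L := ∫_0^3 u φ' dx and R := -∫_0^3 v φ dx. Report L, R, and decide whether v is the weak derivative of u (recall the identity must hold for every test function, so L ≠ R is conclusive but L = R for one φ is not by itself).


LHS = -186/π + 648/π^3, RHS = -198/π + 648/π^3. No, v is not the weak derivative of u.

u(x) = 2*x**3 + 2*x**2 - 2*x - 2, classical derivative u'(x) = 6*x**2 + 4*x - 2.
φ(x) = sin(πx/3), so φ'(x) = π*cos(π*x/3)/3.
Note φ(0) = φ(3) = 0, so the boundary term u·φ vanishes.
LHS = ∫_0^3 u(x) φ'(x) dx = ∫_0^3 (2*π*x^3*cos(π*x/3)/3 + 2*π*x^2*cos(π*x/3)/3 - 2*π*x*cos(π*x/3)/3 - 2*π*cos(π*x/3)/3) dx. Term by term:
  ∫_0^3 -2*π*cos(π*x/3)/3 dx = 0;  ∫_0^3 -2*π*x*cos(π*x/3)/3 dx = 12/π;  ∫_0^3 2*π*x^2*cos(π*x/3)/3 dx = -36/π;
  ∫_0^3 2*π*x^3*cos(π*x/3)/3 dx = -162/π + 648/π^3.
Sum: 0 + 12/π − 36/π + -162/π + 648/π^3 = -186/π + 648/π^3.
So LHS = -186/π + 648/π^3.
∫_0^3 v(x) φ(x) dx = ∫_0^3 (6*x^2*sin(π*x/3) + 4*x*sin(π*x/3)) dx. Term by term:
  ∫_0^3 4*x*sin(π*x/3) dx = 36/π;  ∫_0^3 6*x^2*sin(π*x/3) dx = -648/π^3 + 162/π.
Sum: 36/π + -648/π^3 + 162/π = -648/π^3 + 198/π.
So RHS = -∫_0^3 v(x) φ(x) dx = -198/π + 648/π^3.
LHS − RHS = 12/π ≠ 0, so the identity fails.
(For a valid weak derivative the identity must hold for EVERY test function, in particular this one. The failure shows v is NOT the weak derivative of u.)
Correct weak derivative would be u'(x) = 6*x**2 + 4*x - 2.


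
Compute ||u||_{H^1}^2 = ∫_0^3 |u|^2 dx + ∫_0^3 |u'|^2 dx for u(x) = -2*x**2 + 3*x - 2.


||u||_{H^1}^2 = 627/5

The H^1 norm (squared) on an interval (0, L) is
  ||u||_{H^1}^2 = ∫_0^L u(x)^2 dx + ∫_0^L u'(x)^2 dx.
Compute u'(x) = 3 - 4*x.
Then u(x)^2 = 4*x**4 - 12*x**3 + 17*x**2 - 12*x + 4 and u'(x)^2 = 16*x**2 - 24*x + 9.
Integrate each monomial from 0 to 3 using ∫_0^3 c·x^n dx = c·3^(n+1)/(n+1):
  ∫_0^3 u(x)^2 dx = ∫_0^3 (4*x^4 - 12*x^3 + 17*x^2 - 12*x + 4) dx. Term by term:
    ∫_0^3 4*x^4 dx = 972/5;  ∫_0^3 -12*x^3 dx = -243;  ∫_0^3 17*x^2 dx = 153;
    ∫_0^3 -12*x dx = -54;  ∫_0^3 4 dx = 12.
  Sum: 972/5 − 243 + 153 − 54 + 12 = 312/5.
  ∫_0^3 u'(x)^2 dx = ∫_0^3 (16*x^2 - 24*x + 9) dx. Term by term:
    ∫_0^3 16*x^2 dx = 144;  ∫_0^3 -24*x dx = -108;  ∫_0^3 9 dx = 27.
  Sum: 144 − 108 + 27 = 63.
Adding: ||u||_{H^1}^2 = 312/5 + 63 = 627/5.


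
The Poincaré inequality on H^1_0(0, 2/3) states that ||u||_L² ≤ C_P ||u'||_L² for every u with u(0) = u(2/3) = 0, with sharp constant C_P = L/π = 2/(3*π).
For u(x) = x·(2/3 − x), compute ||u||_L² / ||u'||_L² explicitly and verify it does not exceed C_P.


||u||_L² / ||u'||_L² = sqrt(10)/15 < C_P = 2/(3*π).

u(x) = x·(2/3 − x), so u'(x) = 2/3 - 2*x.
u(x) = x·(2/3 − x) vanishes at x = 0 and x = 2/3, so u ∈ H^1_0(0, 2/3). Differentiate via the product rule and integrate the resulting polynomials term by term.
  ∫_0^2/3 u² dx = ∫_0^2/3 (x^4 - 4*x^3/3 + 4*x^2/9) dx. Term by term:
    ∫_0^2/3 x^4 dx = 32/1215;  ∫_0^2/3 -4*x^3/3 dx = -16/243;  ∫_0^2/3 4*x^2/9 dx = 32/729.
  Sum: 32/1215 − 16/243 + 32/729 = 16/3645.
  ∫_0^2/3 (u')² dx = ∫_0^2/3 (4*x^2 - 8*x/3 + 4/9) dx. Term by term:
    ∫_0^2/3 4*x^2 dx = 32/81;  ∫_0^2/3 -8*x/3 dx = -16/27;  ∫_0^2/3 4/9 dx = 8/27.
  Sum: 32/81 − 16/27 + 8/27 = 8/81.
∫_0^2/3 u² dx = 16/3645, so ||u||_L² = 4*sqrt(5)/135.
∫_0^2/3 (u')² dx = 8/81, so ||u'||_L² = 2*sqrt(2)/9.
Ratio ||u||_L² / ||u'||_L² = sqrt(10)/15.
Sharp Poincaré constant on H^1_0(0, 2/3) is C_P = L/π = 2/(3*π), achieved by sin(3*π/2·x).
A polynomial bump cannot attain the sharp Poincaré constant (only the first sine eigenfunction does), so the ratio is strictly less than C_P, consistent with ||u||_L² ≤ C_P ||u'||_L².


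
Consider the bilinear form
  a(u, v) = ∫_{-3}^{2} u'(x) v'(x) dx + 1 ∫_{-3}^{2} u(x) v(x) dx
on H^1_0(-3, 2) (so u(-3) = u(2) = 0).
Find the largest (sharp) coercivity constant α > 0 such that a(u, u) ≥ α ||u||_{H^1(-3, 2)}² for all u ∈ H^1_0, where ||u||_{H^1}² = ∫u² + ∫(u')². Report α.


α = 1

Coercivity of a(·,·) on H^1_0(-3, 2) means a(u, u) ≥ α ||u||_{H^1}² for every u ∈ H^1_0.
The interval has length L = 5, and Poincaré/coercivity depend only on L. Here a(u, u) = ∫(u')² + (1)·∫u².
Here c = 1 ≥ 1, so a(u,u) = ∫(u')² + c∫u² ≥ ∫(u')² + ∫u² = ||u||_{H^1}², i.e. α = 1 works. No larger α is possible: a(u,u) ≥ α||u||_{H^1}² means (1−α)∫(u')² ≥ (α−c)∫u², and for the modes u_n = sin(nπ(x−x₀)/L) (x₀ the left endpoint) one has ∫u_n²/∫(u_n')² = (L/(nπ))² → 0, so a(u_n,u_n)/||u_n||_{H^1}² → 1. Hence the optimal constant is α = 1.
Therefore α = 1.


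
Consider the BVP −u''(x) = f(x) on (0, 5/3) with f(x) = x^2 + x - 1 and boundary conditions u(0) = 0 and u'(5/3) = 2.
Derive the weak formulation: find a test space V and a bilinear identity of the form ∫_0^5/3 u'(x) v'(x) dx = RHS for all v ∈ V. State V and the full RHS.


V = {v ∈ H^1(0, 5/3) : v(0) = 0} (test functions vanish at x = 0 where u is specified); weak form: ∫_0^5/3 u'v' dx = ∫_0^5/3 (x^2 + x - 1) v dx + 2·v(5/3) for all v ∈ V.

Multiply both sides by a test function v and integrate from 0 to 5/3:
  ∫_0^5/3 −u''(x) v(x) dx = ∫_0^5/3 f(x) v(x) dx.
Integrate the LHS by parts once:
  ∫_0^5/3 −u'' v dx = −[u'(x) v(x)]_0^5/3 + ∫_0^5/3 u'(x) v'(x) dx.
Thus ∫_0^5/3 u'(x) v'(x) dx = ∫_0^5/3 f(x) v(x) dx + [u'(x) v(x)]_0^5/3.
Choose V so that boundary terms are either known or forced to vanish.
Mixed BC: u(0) = 0 (Dirichlet) and u'(5/3) = 2 (Neumann). Define V = {v ∈ H^1(0, 5/3) : v(0) = 0}. Then [u' v]_0^5/3 = u'(5/3)·v(5/3) − u'(0)·0 = 2·v(5/3).
Weak formulation: find u (satisfying any essential BC) such that ∫_0^5/3 u'(x) v'(x) dx = ∫_0^5/3 f v dx + 2·v(5/3) for all v ∈ V (Dirichlet at 0 absorbed into V; Neumann datum at x = 5/3 contributes the boundary term).
Substituting f(x) = x^2 + x - 1, the right-hand side is ∫_0^5/3 (x^2 + x - 1) v dx + 2·v(5/3).


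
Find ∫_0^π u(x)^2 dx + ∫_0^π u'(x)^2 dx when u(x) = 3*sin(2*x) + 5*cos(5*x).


||u||_{H^1(0,π)}^2 = -1040/7 + 695*π/2

u'(x) = -25*sin(5*x) + 6*cos(2*x).
Expand u² and (u')² and integrate term by term on (0, π), using: for integers n ≥ 1, ∫_0^π sin²(nx) dx = ∫_0^π cos²(nx) dx = π/2; for n ≠ n', ∫_0^π sin(nx)sin(n'x) dx = ∫_0^π cos(nx)cos(n'x) dx = 0; and by product-to-sum, ∫_0^π sin(nx)cos(n'x) dx = ½∫_0^π [sin((n+n')x) + sin((n−n')x)] dx, which is 0 when n+n' is even and 2n/(n²−n'²) when n+n' is odd (it need not vanish on (0, π)).
  u² squared terms: (3)²·∫sin(2x)² dx = 9·π/2 = 9*π/2;  (5)²·∫cos(5x)² dx = 25·π/2 = 25*π/2.
  u² cross terms: 2·(3)·(5)·∫sin(2x)·cos(5x) dx = 30·(-4/21) = -40/7.
  So ∫_0^π u² dx = 9*π/2 + 25*π/2 − 40/7 = -40/7 + 17*π.
  (u')² squared terms: (-25)²·∫sin(5x)² dx = 625·π/2 = 625*π/2;  (6)²·∫cos(2x)² dx = 36·π/2 = 18*π.
  (u')² cross terms: 2·(-25)·(6)·∫sin(5x)·cos(2x) dx = -300·(10/21) = -1000/7.
  So ∫_0^π (u')² dx = 625*π/2 + 18*π − 1000/7 = -1000/7 + 661*π/2.
||u||_{H^1}^2 = (-40/7 + 17*π) + (-1000/7 + 661*π/2) = -1040/7 + 695*π/2.


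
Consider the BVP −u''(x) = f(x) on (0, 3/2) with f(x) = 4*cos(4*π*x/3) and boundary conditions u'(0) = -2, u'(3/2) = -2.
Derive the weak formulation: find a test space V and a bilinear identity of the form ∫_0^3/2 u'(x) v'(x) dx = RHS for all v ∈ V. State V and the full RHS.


V = H^1(0, 3/2) (v unrestricted at boundary; u is determined up to an additive constant); weak form: ∫_0^3/2 u'v' dx = ∫_0^3/2 (4*cos(4*π*x/3)) v dx − 2·v(3/2) + 2·v(0) for all v ∈ V.

Multiply both sides by a test function v and integrate from 0 to 3/2:
  ∫_0^3/2 −u''(x) v(x) dx = ∫_0^3/2 f(x) v(x) dx.
Integrate the LHS by parts once:
  ∫_0^3/2 −u'' v dx = −[u'(x) v(x)]_0^3/2 + ∫_0^3/2 u'(x) v'(x) dx.
Thus ∫_0^3/2 u'(x) v'(x) dx = ∫_0^3/2 f(x) v(x) dx + [u'(x) v(x)]_0^3/2.
Choose V so that boundary terms are either known or forced to vanish.
u has inhomogeneous Neumann u'(0) = -2, u'(3/2) = -2. [u' v]_0^3/2 = (-2)·v(3/2) − (-2)·v(0) = − 2·v(3/2) + 2·v(0). Take V = H^1(0, 3/2); boundary term becomes part of RHS.
Weak formulation: find u (satisfying any essential BC) such that ∫_0^3/2 u'(x) v'(x) dx = ∫_0^3/2 f v dx − 2·v(3/2) + 2·v(0) for all v ∈ V (Neumann data are natural BCs: they enter the RHS as boundary terms).
Substituting f(x) = 4*cos(4*π*x/3), the right-hand side is ∫_0^3/2 (4*cos(4*π*x/3)) v dx − 2·v(3/2) + 2·v(0).
Compatibility check (pure Neumann): taking v ≡ 1 ∈ V gives 0 = ∫_0^3/2 f dx + (-2) − (-2), i.e. ∫_0^3/2 f dx must equal u'(0) − u'(3/2) = 0. Indeed ∫_0^3/2 (4*cos(4*π*x/3)) dx = 0, so the data are compatible. The solution is then unique only up to an additive constant (fix it e.g. by requiring ∫_0^3/2 u dx = 0).


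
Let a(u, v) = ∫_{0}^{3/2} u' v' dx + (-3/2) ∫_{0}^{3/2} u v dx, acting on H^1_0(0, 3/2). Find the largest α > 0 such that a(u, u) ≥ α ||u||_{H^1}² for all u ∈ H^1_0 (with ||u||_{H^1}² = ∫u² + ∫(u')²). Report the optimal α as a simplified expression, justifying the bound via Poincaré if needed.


α = (-27 + 8*π^2)/(2*(9 + 4*π^2))

Coercivity of a(·,·) on H^1_0(0, 3/2) means a(u, u) ≥ α ||u||_{H^1}² for every u ∈ H^1_0.
The interval has length L = 3/2, and Poincaré/coercivity depend only on L. Here a(u, u) = ∫(u')² + (-3/2)·∫u².
Here c = -3/2 < 0 with |c| < (π/L)² = 4*π^2/9, so coercivity still holds. The condition a(u,u) ≥ α||u||_{H^1}² reads (1−α)∫(u')² ≥ (α−c)∫u². Any admissible α is ≤ 1 (rapidly oscillating u have ∫u²/∫(u')² → 0), and α = 1 would force 0 ≥ (1−c)∫u², impossible since c < 1; so 1−α > 0. By the sharp Poincaré inequality on H^1_0 of an interval of length L, ∫(u')² ≥ (π/L)²∫u² with equality for the first sine mode sin(π(x−x₀)/L) (x₀ the left endpoint), so the inequality holds for all u iff (1−α)(π/L)² ≥ α − c, i.e. α ≤ ((π/L)² + c)/((π/L)² + 1) = (1 + c(L/π)²)/(1 + (L/π)²). (Direct route, valid since c ≤ 0: Poincaré gives c∫u² ≥ c(L/π)²∫(u')², so a(u,u) ≥ (1 + c(L/π)²)∫(u')², while ||u||_{H^1}² ≤ (1 + (L/π)²)∫(u')²; dividing yields the same α.) With (π/L)² = 4*π^2/9 and c = -3/2, the largest admissible constant is α = ((π/L)² + c)/((π/L)² + 1).
Simplifying, α = (-27 + 8*π^2)/(2*(9 + 4*π^2)).
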